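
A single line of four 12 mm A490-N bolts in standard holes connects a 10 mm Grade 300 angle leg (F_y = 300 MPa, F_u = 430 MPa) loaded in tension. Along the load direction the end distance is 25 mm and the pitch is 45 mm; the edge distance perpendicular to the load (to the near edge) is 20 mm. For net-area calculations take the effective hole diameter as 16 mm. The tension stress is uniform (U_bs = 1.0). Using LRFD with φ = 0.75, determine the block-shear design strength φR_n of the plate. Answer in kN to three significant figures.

Shear plane L_v = 25 + 3·45 = 160 mm; A_gv = 160 × 10 = 1600 mm².
A_nv = (160 − 3.5·16) × 10 = 1040 mm².
A_nt = (20 − 0.5·16) × 10 = 120 mm².
0.6 F_u A_nv = 268.3 kN; 0.6 F_y A_gv = 288 kN → shear rupture governs the shear term.
R_n = 268.3 + 1.0 × 430 × 120 / 1000 = 319.9 kN.
Design strength φR_n = 0.75 × 319.9 = 240 kN.

240 kN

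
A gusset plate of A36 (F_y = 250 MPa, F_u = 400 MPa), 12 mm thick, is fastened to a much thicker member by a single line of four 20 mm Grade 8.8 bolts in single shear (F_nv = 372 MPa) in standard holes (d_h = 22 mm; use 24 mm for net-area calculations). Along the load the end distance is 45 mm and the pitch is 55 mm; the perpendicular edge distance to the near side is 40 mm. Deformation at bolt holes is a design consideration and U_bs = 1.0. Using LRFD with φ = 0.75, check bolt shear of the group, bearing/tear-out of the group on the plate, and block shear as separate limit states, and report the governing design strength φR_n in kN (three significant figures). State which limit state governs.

Bolt shear: A_b = π·20²/4 = 314.2 mm²; R_n = 372 × 314.2 × 4 × 1 / 1000 = 467.5 kN → 0.75 × 467.5 = 351 kN.
Bearing: edge l_c = 34, r_n = 195.8 kN; interior l_c = 33, r_n = 190.1 kN; R_n = 195.8 + 3·190.1 = 766.1 kN → 575 kN.
Block shear: A_gv = 2520, A_nv = 1512, A_nt = 336 mm²; R_n = min(0.6F_uA_nv, 0.6F_yA_gv) + U_bs·F_u·A_nt = 497.3 kN → 373 kN.
Bolt shear governs: 351 kN.

351 kN (bolt shear governs)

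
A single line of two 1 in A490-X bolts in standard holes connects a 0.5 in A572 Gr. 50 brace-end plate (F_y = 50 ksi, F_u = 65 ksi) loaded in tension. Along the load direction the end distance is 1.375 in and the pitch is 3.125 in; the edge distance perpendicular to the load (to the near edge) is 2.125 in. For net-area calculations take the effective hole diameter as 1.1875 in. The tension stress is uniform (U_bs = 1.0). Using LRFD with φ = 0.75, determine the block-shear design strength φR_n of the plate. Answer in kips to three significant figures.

Shear plane L_v = 1.375 + 1·3.125 = 4.5 in; A_gv = 4.5 × 0.5 = 2.25 in².
A_nv = (4.5 − 1.5·1.1875) × 0.5 = 1.359 in².
A_nt = (2.125 − 0.5·1.1875) × 0.5 = 0.7656 in².
0.6 F_u A_nv = 53.02 kips; 0.6 F_y A_gv = 67.5 kips → shear rupture governs the shear term.
R_n = 53.02 + 1.0 × 65 × 0.7656 = 102.8 kips.
Design strength φR_n = 0.75 × 102.8 = 77.1 kips.

77.1 kips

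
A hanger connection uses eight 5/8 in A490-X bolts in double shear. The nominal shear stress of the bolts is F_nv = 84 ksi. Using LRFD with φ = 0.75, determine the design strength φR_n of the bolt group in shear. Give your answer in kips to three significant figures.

A_b = π × 0.625² / 4 = 0.3068 in².
R_n = F_nv · A_b · n · n_s = 84 × 0.3068 × 8 × 2 = 412.3 kips.
Design strength φR_n = 0.75 × 412.3 = 309 kips.

309 kips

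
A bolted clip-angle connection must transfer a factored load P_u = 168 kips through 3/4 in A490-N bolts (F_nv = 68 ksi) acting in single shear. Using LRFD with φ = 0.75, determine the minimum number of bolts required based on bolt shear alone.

8 bolts

A_b = π·0.75²/4 = 0.4418 in².
Per-bolt design strength φR_n = 0.75 × 68 × 0.4418 × 1 = 22.53 kips.
n ≥ 168 / 22.53 = 7.456 → use 8 bolts.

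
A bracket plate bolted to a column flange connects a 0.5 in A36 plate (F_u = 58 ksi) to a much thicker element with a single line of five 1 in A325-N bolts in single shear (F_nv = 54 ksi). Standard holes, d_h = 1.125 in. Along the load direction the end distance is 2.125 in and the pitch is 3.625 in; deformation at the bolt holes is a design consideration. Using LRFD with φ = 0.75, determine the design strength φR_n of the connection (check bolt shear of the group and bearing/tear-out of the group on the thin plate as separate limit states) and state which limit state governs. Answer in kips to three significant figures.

159 kips (bolt shear governs)

Bolt shear: A_b = π·1²/4 = 0.7854 in²; R_n = 54 × 0.7854 × 5 × 1 = 212.1 kips → 0.75 × 212.1 = 159 kips.
Bearing (1.2 l_c t F_u ≤ 2.4 d t F_u): upper limit = 2.4·1·0.5·58 = 69.6 kips.
  Edge l_c = 2.125 − 1.125/2 = 1.562 → r_n = 54.38 kips; interior l_c = 3.625 − 1.125 = 2.5 → r_n = 69.6 kips.
  R_n,bearing = 1·54.38 + 4·69.6 = 332.8 kips → 0.75 × 332.8 = 250 kips.
Bolt shear governs: 159 kips.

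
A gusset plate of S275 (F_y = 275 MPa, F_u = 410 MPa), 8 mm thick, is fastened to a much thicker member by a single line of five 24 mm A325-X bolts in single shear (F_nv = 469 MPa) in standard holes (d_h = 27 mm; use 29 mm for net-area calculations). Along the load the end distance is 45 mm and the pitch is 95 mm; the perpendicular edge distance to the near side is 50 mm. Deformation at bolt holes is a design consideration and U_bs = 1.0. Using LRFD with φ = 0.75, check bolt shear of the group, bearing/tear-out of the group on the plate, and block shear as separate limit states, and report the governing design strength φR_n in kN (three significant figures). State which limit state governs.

508 kN (block shear governs)

Bolt shear: A_b = π·24²/4 = 452.4 mm²; R_n = 469 × 452.4 × 5 × 1 / 1000 = 1061 kN → 0.75 × 1061 = 796 kN.
Bearing: edge l_c = 31.5, r_n = 124 kN; interior l_c = 68, r_n = 188.9 kN; R_n = 124 + 4·188.9 = 879.7 kN → 660 kN.
Block shear: A_gv = 3400, A_nv = 2356, A_nt = 284 mm²; R_n = min(0.6F_uA_nv, 0.6F_yA_gv) + U_bs·F_u·A_nt = 677.4 kN → 508 kN.
Block shear governs: 508 kN.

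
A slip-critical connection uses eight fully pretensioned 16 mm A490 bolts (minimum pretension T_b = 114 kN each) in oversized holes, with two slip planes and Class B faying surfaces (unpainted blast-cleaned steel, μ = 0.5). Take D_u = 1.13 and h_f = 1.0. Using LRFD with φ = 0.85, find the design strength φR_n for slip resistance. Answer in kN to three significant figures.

R_n = μ · D_u · h_f · T_b · n_s · n_b = 0.5 × 1.13 × 1.0 × 114 × 2 × 8 = 1031 kN.
Design strength φR_n = 0.85 × 1031 = 876 kN.

876 kN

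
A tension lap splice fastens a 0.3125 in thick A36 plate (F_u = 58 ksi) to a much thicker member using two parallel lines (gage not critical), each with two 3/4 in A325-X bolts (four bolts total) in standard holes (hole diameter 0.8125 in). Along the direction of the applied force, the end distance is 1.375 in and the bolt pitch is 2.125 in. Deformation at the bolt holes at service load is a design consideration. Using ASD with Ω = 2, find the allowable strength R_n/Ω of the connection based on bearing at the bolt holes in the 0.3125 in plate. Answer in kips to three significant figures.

49.6 kips

Per bolt r_n = 1.2 l_c t F_u ≤ 2.4 d t F_u; upper limit = 2.4 × 0.75 × 0.3125 × 58 = 32.62 kips.
Edge bolt: l_c = 1.375 − 0.8125/2 = 0.9688 in → 1.2 × 0.9688 × 0.3125 × 58 = 21.07 → r_n = 21.07 kips.
Interior bolts: l_c = 2.125 − 0.8125 = 1.312 in → 1.2 × 1.312 × 0.3125 × 58 = 28.55 → r_n = 28.55 kips.
R_n = 2 × 21.07 + 2 × 28.55 = 99.23 kips.
Allowable strength R_n/Ω = 99.23 / 2 = 49.6 kips.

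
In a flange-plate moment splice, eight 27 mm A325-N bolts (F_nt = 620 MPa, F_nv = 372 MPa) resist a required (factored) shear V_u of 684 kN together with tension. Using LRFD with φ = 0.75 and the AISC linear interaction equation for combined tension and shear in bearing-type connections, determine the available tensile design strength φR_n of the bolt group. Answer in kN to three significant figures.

1630 kN

A_b = π·27²/4 = 572.6 mm²; f_rv = 684 × 1000 / (8 × 572.6) = 149.3 MPa.
F'_nt = 1.3 F_nt − (F_nt / φF_nv) f_rv = 1.3·620 − (620/(0.75·372))·149.3 = 474.2 MPa, capped at F_nt → F'_nt = 474.2 MPa.
R_n = F'_nt · A_b · n = 474.2 × 572.6 × 8 / 1000 = 2172 kN.
Design strength φR_n = 0.75 × 2172 = 1630 kN.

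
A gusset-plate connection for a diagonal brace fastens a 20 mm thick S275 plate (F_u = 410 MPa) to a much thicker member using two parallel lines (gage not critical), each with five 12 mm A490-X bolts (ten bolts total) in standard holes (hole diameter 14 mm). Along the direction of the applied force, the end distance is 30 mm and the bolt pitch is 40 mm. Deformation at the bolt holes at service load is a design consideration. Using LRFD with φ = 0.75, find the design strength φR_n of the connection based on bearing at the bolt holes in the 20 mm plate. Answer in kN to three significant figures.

1760 kN

Per bolt r_n = 1.2 l_c t F_u ≤ 2.4 d t F_u; upper limit = 2.4 × 12 × 20 × 410 / 1000 = 236.2 kN.
Edge bolt: l_c = 30 − 14/2 = 23 mm → 1.2 × 23 × 20 × 410 / 1000 = 226.3 → r_n = 226.3 kN.
Interior bolts: l_c = 40 − 14 = 26 mm → 1.2 × 26 × 20 × 410 / 1000 = 255.8 → r_n = 236.2 kN.
R_n = 2 × 226.3 + 8 × 236.2 = 2342 kN.
Design strength φR_n = 0.75 × 2342 = 1760 kN.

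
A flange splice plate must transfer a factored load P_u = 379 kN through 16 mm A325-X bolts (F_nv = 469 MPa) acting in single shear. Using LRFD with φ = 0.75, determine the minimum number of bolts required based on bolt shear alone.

A_b = π·16²/4 = 201.1 mm².
Per-bolt design strength φR_n = 0.75 × 469 × 201.1 × 1 / 1000 = 70.72 kN.
n ≥ 379 / 70.72 = 5.359 → use 6 bolts.

6 bolts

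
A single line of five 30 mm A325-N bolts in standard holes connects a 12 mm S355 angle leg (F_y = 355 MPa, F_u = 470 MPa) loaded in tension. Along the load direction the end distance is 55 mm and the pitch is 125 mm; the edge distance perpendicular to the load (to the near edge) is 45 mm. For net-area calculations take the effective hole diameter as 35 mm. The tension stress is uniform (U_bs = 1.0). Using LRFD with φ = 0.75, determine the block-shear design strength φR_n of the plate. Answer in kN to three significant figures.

1130 kN

Shear plane L_v = 55 + 4·125 = 555 mm; A_gv = 555 × 12 = 6660 mm².
A_nv = (555 − 4.5·35) × 12 = 4770 mm².
A_nt = (45 − 0.5·35) × 12 = 330 mm².
0.6 F_u A_nv = 1345 kN; 0.6 F_y A_gv = 1419 kN → shear rupture governs the shear term.
R_n = 1345 + 1.0 × 470 × 330 / 1000 = 1500 kN.
Design strength φR_n = 0.75 × 1500 = 1130 kN.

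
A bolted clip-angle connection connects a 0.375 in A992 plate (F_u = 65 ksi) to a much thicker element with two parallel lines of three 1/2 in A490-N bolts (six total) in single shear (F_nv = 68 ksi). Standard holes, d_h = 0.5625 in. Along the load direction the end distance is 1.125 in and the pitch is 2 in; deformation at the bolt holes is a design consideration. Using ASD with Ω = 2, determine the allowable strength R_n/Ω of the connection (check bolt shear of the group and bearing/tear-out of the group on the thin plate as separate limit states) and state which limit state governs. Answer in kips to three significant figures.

40.1 kips (bolt shear governs)

Bolt shear: A_b = π·0.5²/4 = 0.1963 in²; R_n = 68 × 0.1963 × 6 × 1 = 80.11 kips → 80.11 / 2 = 40.1 kips.
Bearing (1.2 l_c t F_u ≤ 2.4 d t F_u): upper limit = 2.4·0.5·0.375·65 = 29.25 kips.
  Edge l_c = 1.125 − 0.5625/2 = 0.8438 → r_n = 24.68 kips; interior l_c = 2 − 0.5625 = 1.438 → r_n = 29.25 kips.
  R_n,bearing = 2·24.68 + 4·29.25 = 166.4 kips → 166.4 / 2 = 83.2 kips.
Bolt shear governs: 40.1 kips.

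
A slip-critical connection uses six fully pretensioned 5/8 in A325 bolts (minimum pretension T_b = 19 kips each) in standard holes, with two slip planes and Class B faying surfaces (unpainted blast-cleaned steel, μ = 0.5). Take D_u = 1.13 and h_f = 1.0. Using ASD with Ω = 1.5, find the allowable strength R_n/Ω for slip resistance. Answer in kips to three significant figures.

85.9 kips

R_n = μ · D_u · h_f · T_b · n_s · n_b = 0.5 × 1.13 × 1.0 × 19 × 2 × 6 = 128.8 kips.
Allowable strength R_n/Ω = 128.8 / 1.5 = 85.9 kips.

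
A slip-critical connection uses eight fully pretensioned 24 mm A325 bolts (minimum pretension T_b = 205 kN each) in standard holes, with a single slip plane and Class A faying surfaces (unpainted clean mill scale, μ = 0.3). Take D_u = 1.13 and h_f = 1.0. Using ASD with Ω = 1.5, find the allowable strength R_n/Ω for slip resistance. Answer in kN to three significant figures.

371 kN

R_n = μ · D_u · h_f · T_b · n_s · n_b = 0.3 × 1.13 × 1.0 × 205 × 1 × 8 = 556 kN.
Allowable strength R_n/Ω = 556 / 1.5 = 371 kN.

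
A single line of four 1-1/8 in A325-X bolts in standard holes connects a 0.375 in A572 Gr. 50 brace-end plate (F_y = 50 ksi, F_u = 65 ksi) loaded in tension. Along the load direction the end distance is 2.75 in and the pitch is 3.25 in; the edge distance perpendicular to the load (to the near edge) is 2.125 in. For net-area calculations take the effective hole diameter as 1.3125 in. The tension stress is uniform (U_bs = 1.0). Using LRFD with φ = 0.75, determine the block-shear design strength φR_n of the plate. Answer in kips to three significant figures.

114 kips

Shear plane L_v = 2.75 + 3·3.25 = 12.5 in; A_gv = 12.5 × 0.375 = 4.688 in².
A_nv = (12.5 − 3.5·1.3125) × 0.375 = 2.965 in².
A_nt = (2.125 − 0.5·1.3125) × 0.375 = 0.5508 in².
0.6 F_u A_nv = 115.6 kips; 0.6 F_y A_gv = 140.6 kips → shear rupture governs the shear term.
R_n = 115.6 + 1.0 × 65 × 0.5508 = 151.4 kips.
Design strength φR_n = 0.75 × 151.4 = 114 kips.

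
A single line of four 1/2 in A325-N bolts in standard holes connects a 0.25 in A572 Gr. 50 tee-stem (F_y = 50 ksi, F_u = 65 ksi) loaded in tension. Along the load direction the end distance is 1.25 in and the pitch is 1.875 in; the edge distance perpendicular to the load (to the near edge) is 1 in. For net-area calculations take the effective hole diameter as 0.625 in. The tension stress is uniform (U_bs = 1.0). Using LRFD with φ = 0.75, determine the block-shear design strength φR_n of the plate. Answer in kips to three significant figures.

42.7 kips

Shear plane L_v = 1.25 + 3·1.875 = 6.875 in; A_gv = 6.875 × 0.25 = 1.719 in².
A_nv = (6.875 − 3.5·0.625) × 0.25 = 1.172 in².
A_nt = (1 − 0.5·0.625) × 0.25 = 0.1719 in².
0.6 F_u A_nv = 45.7 kips; 0.6 F_y A_gv = 51.56 kips → shear rupture governs the shear term.
R_n = 45.7 + 1.0 × 65 × 0.1719 = 56.88 kips.
Design strength φR_n = 0.75 × 56.88 = 42.7 kips.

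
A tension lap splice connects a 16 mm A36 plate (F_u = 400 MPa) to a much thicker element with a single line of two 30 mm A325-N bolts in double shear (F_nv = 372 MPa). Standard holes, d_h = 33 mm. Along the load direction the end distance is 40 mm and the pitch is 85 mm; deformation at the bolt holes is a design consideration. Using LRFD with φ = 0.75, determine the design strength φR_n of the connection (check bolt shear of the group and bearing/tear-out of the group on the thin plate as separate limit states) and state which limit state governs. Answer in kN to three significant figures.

435 kN (bearing governs)

Bolt shear: A_b = π·30²/4 = 706.9 mm²; R_n = 372 × 706.9 × 2 × 2 / 1000 = 1052 kN → 0.75 × 1052 = 789 kN.
Bearing (1.2 l_c t F_u ≤ 2.4 d t F_u): upper limit = 2.4·30·16·400 / 1000 = 460.8 kN.
  Edge l_c = 40 − 33/2 = 23.5 → r_n = 180.5 kN; interior l_c = 85 − 33 = 52 → r_n = 399.4 kN.
  R_n,bearing = 1·180.5 + 1·399.4 = 579.8 kN → 0.75 × 579.8 = 435 kN.
Bearing governs: 435 kN.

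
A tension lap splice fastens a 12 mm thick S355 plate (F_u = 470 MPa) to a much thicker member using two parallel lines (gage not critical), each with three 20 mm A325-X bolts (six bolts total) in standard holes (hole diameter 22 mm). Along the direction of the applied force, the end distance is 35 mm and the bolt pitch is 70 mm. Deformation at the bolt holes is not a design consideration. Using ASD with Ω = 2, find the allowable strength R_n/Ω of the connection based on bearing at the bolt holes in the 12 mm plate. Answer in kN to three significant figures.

880 kN

Per bolt r_n = 1.5 l_c t F_u ≤ 3.0 d t F_u; upper limit = 3.0 × 20 × 12 × 470 / 1000 = 338.4 kN.
Edge bolt: l_c = 35 − 22/2 = 24 mm → 1.5 × 24 × 12 × 470 / 1000 = 203 → r_n = 203 kN.
Interior bolts: l_c = 70 − 22 = 48 mm → 1.5 × 48 × 12 × 470 / 1000 = 406.1 → r_n = 338.4 kN.
R_n = 2 × 203 + 4 × 338.4 = 1760 kN.
Allowable strength R_n/Ω = 1760 / 2 = 880 kN.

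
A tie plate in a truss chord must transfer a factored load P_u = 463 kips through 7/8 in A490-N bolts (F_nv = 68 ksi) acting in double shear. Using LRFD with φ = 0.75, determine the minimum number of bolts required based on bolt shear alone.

8 bolts

A_b = π·0.875²/4 = 0.6013 in².
Per-bolt design strength φR_n = 0.75 × 68 × 0.6013 × 2 = 61.33 kips.
n ≥ 463 / 61.33 = 7.549 → use 8 bolts.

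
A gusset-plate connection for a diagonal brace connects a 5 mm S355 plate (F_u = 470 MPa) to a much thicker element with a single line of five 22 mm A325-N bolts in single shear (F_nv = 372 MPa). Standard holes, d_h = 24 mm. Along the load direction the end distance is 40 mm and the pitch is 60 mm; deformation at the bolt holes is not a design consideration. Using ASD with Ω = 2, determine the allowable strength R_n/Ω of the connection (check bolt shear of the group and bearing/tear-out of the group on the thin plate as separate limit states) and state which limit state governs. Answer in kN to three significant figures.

Bolt shear: A_b = π·22²/4 = 380.1 mm²; R_n = 372 × 380.1 × 5 × 1 / 1000 = 707 kN → 707 / 2 = 354 kN.
Bearing (1.5 l_c t F_u ≤ 3.0 d t F_u): upper limit = 3.0·22·5·470 / 1000 = 155.1 kN.
  Edge l_c = 40 − 24/2 = 28 → r_n = 98.7 kN; interior l_c = 60 − 24 = 36 → r_n = 126.9 kN.
  R_n,bearing = 1·98.7 + 4·126.9 = 606.3 kN → 606.3 / 2 = 303 kN.
Bearing governs: 303 kN.

303 kN (bearing governs)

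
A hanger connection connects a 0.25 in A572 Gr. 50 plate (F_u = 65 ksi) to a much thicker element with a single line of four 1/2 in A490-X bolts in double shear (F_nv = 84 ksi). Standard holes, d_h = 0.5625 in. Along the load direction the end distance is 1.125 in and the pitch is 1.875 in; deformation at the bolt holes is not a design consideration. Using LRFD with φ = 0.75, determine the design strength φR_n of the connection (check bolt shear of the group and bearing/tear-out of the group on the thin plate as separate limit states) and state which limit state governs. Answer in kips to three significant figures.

Bolt shear: A_b = π·0.5²/4 = 0.1963 in²; R_n = 84 × 0.1963 × 4 × 2 = 131.9 kips → 0.75 × 131.9 = 99 kips.
Bearing (1.5 l_c t F_u ≤ 3.0 d t F_u): upper limit = 3.0·0.5·0.25·65 = 24.38 kips.
  Edge l_c = 1.125 − 0.5625/2 = 0.8438 → r_n = 20.57 kips; interior l_c = 1.875 − 0.5625 = 1.312 → r_n = 24.38 kips.
  R_n,bearing = 1·20.57 + 3·24.38 = 93.69 kips → 0.75 × 93.69 = 70.3 kips.
Bearing governs: 70.3 kips.

70.3 kips (bearing governs)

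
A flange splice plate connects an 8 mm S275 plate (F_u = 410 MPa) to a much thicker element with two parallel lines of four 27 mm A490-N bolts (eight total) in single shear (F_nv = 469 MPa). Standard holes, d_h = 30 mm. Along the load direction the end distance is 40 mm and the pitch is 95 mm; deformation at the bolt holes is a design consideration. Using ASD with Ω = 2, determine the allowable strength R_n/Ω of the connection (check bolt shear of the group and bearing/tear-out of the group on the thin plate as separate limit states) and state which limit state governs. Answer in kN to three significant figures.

Bolt shear: A_b = π·27²/4 = 572.6 mm²; R_n = 469 × 572.6 × 8 × 1 / 1000 = 2148 kN → 2148 / 2 = 1070 kN.
Bearing (1.2 l_c t F_u ≤ 2.4 d t F_u): upper limit = 2.4·27·8·410 / 1000 = 212.5 kN.
  Edge l_c = 40 − 30/2 = 25 → r_n = 98.4 kN; interior l_c = 95 − 30 = 65 → r_n = 212.5 kN.
  R_n,bearing = 2·98.4 + 6·212.5 = 1472 kN → 1472 / 2 = 736 kN.
Bearing governs: 736 kN.

736 kN (bearing governs)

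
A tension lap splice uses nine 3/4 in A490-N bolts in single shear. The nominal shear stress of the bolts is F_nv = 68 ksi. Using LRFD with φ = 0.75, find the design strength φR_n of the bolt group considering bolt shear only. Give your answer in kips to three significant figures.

A_b = π × 0.75² / 4 = 0.4418 in².
R_n = F_nv · A_b · n · n_s = 68 × 0.4418 × 9 × 1 = 270.4 kips.
Design strength φR_n = 0.75 × 270.4 = 203 kips.

203 kips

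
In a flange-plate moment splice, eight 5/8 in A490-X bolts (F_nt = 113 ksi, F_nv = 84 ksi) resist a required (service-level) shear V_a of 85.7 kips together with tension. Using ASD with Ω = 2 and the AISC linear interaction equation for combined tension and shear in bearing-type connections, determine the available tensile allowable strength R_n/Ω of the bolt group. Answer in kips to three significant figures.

65 kips

A_b = π·0.625²/4 = 0.3068 in²; f_rv = 85.7 / (8 × 0.3068) = 34.92 ksi.
F'_nt = 1.3 F_nt − (Ω F_nt / F_nv) f_rv = 1.3·113 − (2·113/84)·34.92 = 52.96 ksi, capped at F_nt → F'_nt = 52.96 ksi.
R_n = F'_nt · A_b · n = 52.96 × 0.3068 × 8 = 130 kips.
Allowable strength R_n/Ω = 130 / 2 = 65 kips.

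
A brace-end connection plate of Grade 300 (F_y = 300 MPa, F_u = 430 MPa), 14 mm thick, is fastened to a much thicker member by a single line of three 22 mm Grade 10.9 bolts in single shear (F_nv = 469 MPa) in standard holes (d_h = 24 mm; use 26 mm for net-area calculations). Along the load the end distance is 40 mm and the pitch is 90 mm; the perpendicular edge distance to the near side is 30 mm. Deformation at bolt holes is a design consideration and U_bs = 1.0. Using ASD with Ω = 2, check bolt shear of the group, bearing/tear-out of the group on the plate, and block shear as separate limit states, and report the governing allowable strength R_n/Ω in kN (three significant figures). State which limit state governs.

Bolt shear: A_b = π·22²/4 = 380.1 mm²; R_n = 469 × 380.1 × 3 × 1 / 1000 = 534.8 kN → 534.8 / 2 = 267 kN.
Bearing: edge l_c = 28, r_n = 202.3 kN; interior l_c = 66, r_n = 317.9 kN; R_n = 202.3 + 2·317.9 = 838 kN → 419 kN.
Block shear: A_gv = 3080, A_nv = 2170, A_nt = 238 mm²; R_n = min(0.6F_uA_nv, 0.6F_yA_gv) + U_bs·F_u·A_nt = 656.7 kN → 328 kN.
Bolt shear governs: 267 kN.

267 kN (bolt shear governs)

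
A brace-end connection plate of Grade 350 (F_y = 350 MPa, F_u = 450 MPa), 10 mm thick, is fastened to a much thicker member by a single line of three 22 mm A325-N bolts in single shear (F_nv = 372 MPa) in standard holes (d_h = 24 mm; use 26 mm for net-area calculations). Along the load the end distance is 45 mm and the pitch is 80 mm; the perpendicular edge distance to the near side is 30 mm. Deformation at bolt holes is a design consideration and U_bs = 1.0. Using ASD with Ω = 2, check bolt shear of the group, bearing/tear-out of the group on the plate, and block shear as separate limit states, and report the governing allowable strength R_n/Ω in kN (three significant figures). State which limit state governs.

212 kN (bolt shear governs)

Bolt shear: A_b = π·22²/4 = 380.1 mm²; R_n = 372 × 380.1 × 3 × 1 / 1000 = 424.2 kN → 424.2 / 2 = 212 kN.
Bearing: edge l_c = 33, r_n = 178.2 kN; interior l_c = 56, r_n = 237.6 kN; R_n = 178.2 + 2·237.6 = 653.4 kN → 327 kN.
Block shear: A_gv = 2050, A_nv = 1400, A_nt = 170 mm²; R_n = min(0.6F_uA_nv, 0.6F_yA_gv) + U_bs·F_u·A_nt = 454.5 kN → 227 kN.
Bolt shear governs: 212 kN.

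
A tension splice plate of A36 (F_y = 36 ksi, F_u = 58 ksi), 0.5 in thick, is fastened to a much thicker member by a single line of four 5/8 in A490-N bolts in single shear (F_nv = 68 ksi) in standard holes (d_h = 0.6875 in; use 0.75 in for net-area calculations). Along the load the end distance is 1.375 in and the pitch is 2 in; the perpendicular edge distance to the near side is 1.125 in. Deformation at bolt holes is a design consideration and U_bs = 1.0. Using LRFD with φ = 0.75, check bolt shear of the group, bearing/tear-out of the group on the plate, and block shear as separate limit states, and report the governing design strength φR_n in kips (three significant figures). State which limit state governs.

62.6 kips (bolt shear governs)

Bolt shear: A_b = π·0.625²/4 = 0.3068 in²; R_n = 68 × 0.3068 × 4 × 1 = 83.45 kips → 0.75 × 83.45 = 62.6 kips.
Bearing: edge l_c = 1.031, r_n = 35.89 kips; interior l_c = 1.312, r_n = 43.5 kips; R_n = 35.89 + 3·43.5 = 166.4 kips → 125 kips.
Block shear: A_gv = 3.688, A_nv = 2.375, A_nt = 0.375 in²; R_n = min(0.6F_uA_nv, 0.6F_yA_gv) + U_bs·F_u·A_nt = 101.4 kips → 76 kips.
Bolt shear governs: 62.6 kips.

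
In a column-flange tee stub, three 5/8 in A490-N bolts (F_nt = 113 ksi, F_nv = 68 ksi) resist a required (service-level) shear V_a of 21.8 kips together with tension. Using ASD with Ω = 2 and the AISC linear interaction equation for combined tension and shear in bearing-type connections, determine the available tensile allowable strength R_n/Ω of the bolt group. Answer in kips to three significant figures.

A_b = π·0.625²/4 = 0.3068 in²; f_rv = 21.8 / (3 × 0.3068) = 23.69 ksi.
F'_nt = 1.3 F_nt − (Ω F_nt / F_nv) f_rv = 1.3·113 − (2·113/68)·23.69 = 68.18 ksi, capped at F_nt → F'_nt = 68.18 ksi.
R_n = F'_nt · A_b · n = 68.18 × 0.3068 × 3 = 62.75 kips.
Allowable strength R_n/Ω = 62.75 / 2 = 31.4 kips.

31.4 kips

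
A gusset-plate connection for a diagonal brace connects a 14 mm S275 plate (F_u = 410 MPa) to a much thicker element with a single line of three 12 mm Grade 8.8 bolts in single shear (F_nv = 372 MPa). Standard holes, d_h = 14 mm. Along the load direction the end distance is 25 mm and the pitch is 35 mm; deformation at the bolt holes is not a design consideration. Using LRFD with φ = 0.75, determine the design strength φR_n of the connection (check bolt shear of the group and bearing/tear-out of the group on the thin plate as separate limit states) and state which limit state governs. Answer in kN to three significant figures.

94.7 kN (bolt shear governs)

Bolt shear: A_b = π·12²/4 = 113.1 mm²; R_n = 372 × 113.1 × 3 × 1 / 1000 = 126.2 kN → 0.75 × 126.2 = 94.7 kN.
Bearing (1.5 l_c t F_u ≤ 3.0 d t F_u): upper limit = 3.0·12·14·410 / 1000 = 206.6 kN.
  Edge l_c = 25 − 14/2 = 18 → r_n = 155 kN; interior l_c = 35 − 14 = 21 → r_n = 180.8 kN.
  R_n,bearing = 1·155 + 2·180.8 = 516.6 kN → 0.75 × 516.6 = 387 kN.
Bolt shear governs: 94.7 kN.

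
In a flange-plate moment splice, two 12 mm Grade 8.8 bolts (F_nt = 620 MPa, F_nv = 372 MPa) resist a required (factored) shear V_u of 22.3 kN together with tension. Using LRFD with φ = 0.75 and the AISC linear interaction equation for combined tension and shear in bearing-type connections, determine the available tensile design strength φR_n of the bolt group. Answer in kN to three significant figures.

A_b = π·12²/4 = 113.1 mm²; f_rv = 22.3 × 1000 / (2 × 113.1) = 98.59 MPa.
F'_nt = 1.3 F_nt − (F_nt / φF_nv) f_rv = 1.3·620 − (620/(0.75·372))·98.59 = 586.9 MPa, capped at F_nt → F'_nt = 586.9 MPa.
R_n = F'_nt · A_b · n = 586.9 × 113.1 × 2 / 1000 = 132.8 kN.
Design strength φR_n = 0.75 × 132.8 = 99.6 kN.

99.6 kN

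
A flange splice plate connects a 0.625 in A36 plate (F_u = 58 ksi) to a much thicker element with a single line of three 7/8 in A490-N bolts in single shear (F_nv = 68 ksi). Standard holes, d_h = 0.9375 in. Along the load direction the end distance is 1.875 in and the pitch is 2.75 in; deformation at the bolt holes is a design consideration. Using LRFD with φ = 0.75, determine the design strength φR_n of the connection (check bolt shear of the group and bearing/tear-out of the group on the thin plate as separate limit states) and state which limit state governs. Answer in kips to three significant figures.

92 kips (bolt shear governs)

Bolt shear: A_b = π·0.875²/4 = 0.6013 in²; R_n = 68 × 0.6013 × 3 × 1 = 122.7 kips → 0.75 × 122.7 = 92 kips.
Bearing (1.2 l_c t F_u ≤ 2.4 d t F_u): upper limit = 2.4·0.875·0.625·58 = 76.12 kips.
  Edge l_c = 1.875 − 0.9375/2 = 1.406 → r_n = 61.17 kips; interior l_c = 2.75 − 0.9375 = 1.812 → r_n = 76.12 kips.
  R_n,bearing = 1·61.17 + 2·76.12 = 213.4 kips → 0.75 × 213.4 = 160 kips.
Bolt shear governs: 92 kips.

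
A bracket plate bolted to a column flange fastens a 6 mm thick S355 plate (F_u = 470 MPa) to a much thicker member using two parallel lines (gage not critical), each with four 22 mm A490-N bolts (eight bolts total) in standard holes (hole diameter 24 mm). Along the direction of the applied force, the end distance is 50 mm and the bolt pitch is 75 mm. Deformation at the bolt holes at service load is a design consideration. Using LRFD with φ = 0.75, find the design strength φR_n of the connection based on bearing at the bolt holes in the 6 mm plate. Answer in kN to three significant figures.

863 kN

Per bolt r_n = 1.2 l_c t F_u ≤ 2.4 d t F_u; upper limit = 2.4 × 22 × 6 × 470 / 1000 = 148.9 kN.
Edge bolt: l_c = 50 − 24/2 = 38 mm → 1.2 × 38 × 6 × 470 / 1000 = 128.6 → r_n = 128.6 kN.
Interior bolts: l_c = 75 − 24 = 51 mm → 1.2 × 51 × 6 × 470 / 1000 = 172.6 → r_n = 148.9 kN.
R_n = 2 × 128.6 + 6 × 148.9 = 1151 kN.
Design strength φR_n = 0.75 × 1151 = 863 kN.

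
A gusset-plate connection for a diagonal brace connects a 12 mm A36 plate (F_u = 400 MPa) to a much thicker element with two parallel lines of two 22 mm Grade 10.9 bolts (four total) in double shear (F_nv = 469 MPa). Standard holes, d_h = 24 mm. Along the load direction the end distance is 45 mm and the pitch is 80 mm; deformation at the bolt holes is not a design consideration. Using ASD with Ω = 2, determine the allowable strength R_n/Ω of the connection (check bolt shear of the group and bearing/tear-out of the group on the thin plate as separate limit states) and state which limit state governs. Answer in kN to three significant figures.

554 kN (bearing governs)

Bolt shear: A_b = π·22²/4 = 380.1 mm²; R_n = 469 × 380.1 × 4 × 2 / 1000 = 1426 kN → 1426 / 2 = 713 kN.
Bearing (1.5 l_c t F_u ≤ 3.0 d t F_u): upper limit = 3.0·22·12·400 / 1000 = 316.8 kN.
  Edge l_c = 45 − 24/2 = 33 → r_n = 237.6 kN; interior l_c = 80 − 24 = 56 → r_n = 316.8 kN.
  R_n,bearing = 2·237.6 + 2·316.8 = 1109 kN → 1109 / 2 = 554 kN.
Bearing governs: 554 kN.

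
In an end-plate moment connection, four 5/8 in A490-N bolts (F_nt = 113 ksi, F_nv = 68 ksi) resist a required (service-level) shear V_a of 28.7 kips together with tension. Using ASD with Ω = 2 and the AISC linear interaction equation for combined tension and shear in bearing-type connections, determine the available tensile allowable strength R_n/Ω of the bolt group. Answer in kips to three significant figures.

42.4 kips

A_b = π·0.625²/4 = 0.3068 in²; f_rv = 28.7 / (4 × 0.3068) = 23.39 ksi.
F'_nt = 1.3 F_nt − (Ω F_nt / F_nv) f_rv = 1.3·113 − (2·113/68)·23.39 = 69.17 ksi, capped at F_nt → F'_nt = 69.17 ksi.
R_n = F'_nt · A_b · n = 69.17 × 0.3068 × 4 = 84.89 kips.
Allowable strength R_n/Ω = 84.89 / 2 = 42.4 kips.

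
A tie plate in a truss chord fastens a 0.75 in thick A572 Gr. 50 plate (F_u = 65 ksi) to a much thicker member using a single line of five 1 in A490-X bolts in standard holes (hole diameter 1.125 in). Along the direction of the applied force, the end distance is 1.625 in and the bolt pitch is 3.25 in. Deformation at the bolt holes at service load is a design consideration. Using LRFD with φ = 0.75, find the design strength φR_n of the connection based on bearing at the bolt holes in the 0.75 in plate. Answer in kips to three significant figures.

398 kips

Per bolt r_n = 1.2 l_c t F_u ≤ 2.4 d t F_u; upper limit = 2.4 × 1 × 0.75 × 65 = 117 kips.
Edge bolt: l_c = 1.625 − 1.125/2 = 1.062 in → 1.2 × 1.062 × 0.75 × 65 = 62.16 → r_n = 62.16 kips.
Interior bolts: l_c = 3.25 − 1.125 = 2.125 in → 1.2 × 2.125 × 0.75 × 65 = 124.3 → r_n = 117 kips.
R_n = 1 × 62.16 + 4 × 117 = 530.2 kips.
Design strength φR_n = 0.75 × 530.2 = 398 kips.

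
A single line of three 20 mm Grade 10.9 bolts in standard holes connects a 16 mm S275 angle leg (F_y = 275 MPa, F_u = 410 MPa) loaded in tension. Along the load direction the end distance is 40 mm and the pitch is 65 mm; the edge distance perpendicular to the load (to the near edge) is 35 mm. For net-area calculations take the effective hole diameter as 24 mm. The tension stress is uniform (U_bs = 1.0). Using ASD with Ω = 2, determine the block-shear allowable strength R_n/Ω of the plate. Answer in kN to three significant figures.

292 kN

Shear plane L_v = 40 + 2·65 = 170 mm; A_gv = 170 × 16 = 2720 mm².
A_nv = (170 − 2.5·24) × 16 = 1760 mm².
A_nt = (35 − 0.5·24) × 16 = 368 mm².
0.6 F_u A_nv = 433 kN; 0.6 F_y A_gv = 448.8 kN → shear rupture governs the shear term.
R_n = 433 + 1.0 × 410 × 368 / 1000 = 583.8 kN.
Allowable strength R_n/Ω = 583.8 / 2 = 292 kN.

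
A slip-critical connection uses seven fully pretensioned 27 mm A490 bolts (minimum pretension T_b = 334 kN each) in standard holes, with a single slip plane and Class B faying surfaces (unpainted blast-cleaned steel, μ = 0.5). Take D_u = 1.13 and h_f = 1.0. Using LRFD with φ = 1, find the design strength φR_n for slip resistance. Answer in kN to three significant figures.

R_n = μ · D_u · h_f · T_b · n_s · n_b = 0.5 × 1.13 × 1.0 × 334 × 1 × 7 = 1321 kN.
Design strength φR_n = 1 × 1321 = 1320 kN.

1320 kN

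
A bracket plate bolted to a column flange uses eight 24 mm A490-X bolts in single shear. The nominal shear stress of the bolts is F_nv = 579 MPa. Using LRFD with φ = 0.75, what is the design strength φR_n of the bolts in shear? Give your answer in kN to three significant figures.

A_b = π × 24² / 4 = 452.4 mm².
R_n = F_nv · A_b · n · n_s = 579 × 452.4 × 8 × 1 / 1000 = 2095 kN.
Design strength φR_n = 0.75 × 2095 = 1570 kN.

1570 kN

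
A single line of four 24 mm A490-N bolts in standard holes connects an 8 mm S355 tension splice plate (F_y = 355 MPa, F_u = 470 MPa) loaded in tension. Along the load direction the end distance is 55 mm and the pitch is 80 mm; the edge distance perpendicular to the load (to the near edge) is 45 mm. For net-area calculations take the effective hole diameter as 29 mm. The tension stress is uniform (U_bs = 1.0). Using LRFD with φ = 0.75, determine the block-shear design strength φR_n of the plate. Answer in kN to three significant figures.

413 kN

Shear plane L_v = 55 + 3·80 = 295 mm; A_gv = 295 × 8 = 2360 mm².
A_nv = (295 − 3.5·29) × 8 = 1548 mm².
A_nt = (45 − 0.5·29) × 8 = 244 mm².
0.6 F_u A_nv = 436.5 kN; 0.6 F_y A_gv = 502.7 kN → shear rupture governs the shear term.
R_n = 436.5 + 1.0 × 470 × 244 / 1000 = 551.2 kN.
Design strength φR_n = 0.75 × 551.2 = 413 kN.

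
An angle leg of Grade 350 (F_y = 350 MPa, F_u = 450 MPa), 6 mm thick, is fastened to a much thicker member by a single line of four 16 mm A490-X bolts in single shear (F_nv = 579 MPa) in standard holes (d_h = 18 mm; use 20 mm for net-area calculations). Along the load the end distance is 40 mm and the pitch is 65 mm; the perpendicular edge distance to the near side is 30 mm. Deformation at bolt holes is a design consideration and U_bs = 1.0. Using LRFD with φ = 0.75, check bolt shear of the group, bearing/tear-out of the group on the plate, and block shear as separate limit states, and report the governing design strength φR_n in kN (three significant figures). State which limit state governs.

241 kN (block shear governs)

Bolt shear: A_b = π·16²/4 = 201.1 mm²; R_n = 579 × 201.1 × 4 × 1 / 1000 = 465.7 kN → 0.75 × 465.7 = 349 kN.
Bearing: edge l_c = 31, r_n = 100.4 kN; interior l_c = 47, r_n = 103.7 kN; R_n = 100.4 + 3·103.7 = 411.5 kN → 309 kN.
Block shear: A_gv = 1410, A_nv = 990, A_nt = 120 mm²; R_n = min(0.6F_uA_nv, 0.6F_yA_gv) + U_bs·F_u·A_nt = 321.3 kN → 241 kN.
Block shear governs: 241 kN.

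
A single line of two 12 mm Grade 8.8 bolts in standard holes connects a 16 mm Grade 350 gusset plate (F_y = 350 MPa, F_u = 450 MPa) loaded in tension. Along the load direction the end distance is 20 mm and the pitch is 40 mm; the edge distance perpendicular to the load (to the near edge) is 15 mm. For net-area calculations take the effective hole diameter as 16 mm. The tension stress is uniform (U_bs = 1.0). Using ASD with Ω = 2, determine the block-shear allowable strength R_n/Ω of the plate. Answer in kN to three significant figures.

103 kN

Shear plane L_v = 20 + 1·40 = 60 mm; A_gv = 60 × 16 = 960 mm².
A_nv = (60 − 1.5·16) × 16 = 576 mm².
A_nt = (15 − 0.5·16) × 16 = 112 mm².
0.6 F_u A_nv = 155.5 kN; 0.6 F_y A_gv = 201.6 kN → shear rupture governs the shear term.
R_n = 155.5 + 1.0 × 450 × 112 / 1000 = 205.9 kN.
Allowable strength R_n/Ω = 205.9 / 2 = 103 kN.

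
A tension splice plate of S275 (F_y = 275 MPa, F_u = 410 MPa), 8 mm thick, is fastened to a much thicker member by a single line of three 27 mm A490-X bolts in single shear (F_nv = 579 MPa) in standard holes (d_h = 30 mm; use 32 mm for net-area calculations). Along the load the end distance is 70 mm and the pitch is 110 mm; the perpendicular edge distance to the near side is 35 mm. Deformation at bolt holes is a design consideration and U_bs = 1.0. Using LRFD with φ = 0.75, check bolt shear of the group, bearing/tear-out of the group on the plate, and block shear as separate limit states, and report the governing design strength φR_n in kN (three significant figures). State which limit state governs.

Bolt shear: A_b = π·27²/4 = 572.6 mm²; R_n = 579 × 572.6 × 3 × 1 / 1000 = 994.5 kN → 0.75 × 994.5 = 746 kN.
Bearing: edge l_c = 55, r_n = 212.5 kN; interior l_c = 80, r_n = 212.5 kN; R_n = 212.5 + 2·212.5 = 637.6 kN → 478 kN.
Block shear: A_gv = 2320, A_nv = 1680, A_nt = 152 mm²; R_n = min(0.6F_uA_nv, 0.6F_yA_gv) + U_bs·F_u·A_nt = 445.1 kN → 334 kN.
Block shear governs: 334 kN.

334 kN (block shear governs)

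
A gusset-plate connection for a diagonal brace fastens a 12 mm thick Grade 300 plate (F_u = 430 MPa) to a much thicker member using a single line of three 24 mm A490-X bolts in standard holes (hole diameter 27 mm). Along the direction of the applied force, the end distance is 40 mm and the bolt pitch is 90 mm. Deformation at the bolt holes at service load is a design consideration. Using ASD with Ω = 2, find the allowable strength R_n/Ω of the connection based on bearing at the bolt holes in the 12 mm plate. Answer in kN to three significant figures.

379 kN

Per bolt r_n = 1.2 l_c t F_u ≤ 2.4 d t F_u; upper limit = 2.4 × 24 × 12 × 430 / 1000 = 297.2 kN.
Edge bolt: l_c = 40 − 27/2 = 26.5 mm → 1.2 × 26.5 × 12 × 430 / 1000 = 164.1 → r_n = 164.1 kN.
Interior bolts: l_c = 90 − 27 = 63 mm → 1.2 × 63 × 12 × 430 / 1000 = 390.1 → r_n = 297.2 kN.
R_n = 1 × 164.1 + 2 × 297.2 = 758.5 kN.
Allowable strength R_n/Ω = 758.5 / 2 = 379 kN.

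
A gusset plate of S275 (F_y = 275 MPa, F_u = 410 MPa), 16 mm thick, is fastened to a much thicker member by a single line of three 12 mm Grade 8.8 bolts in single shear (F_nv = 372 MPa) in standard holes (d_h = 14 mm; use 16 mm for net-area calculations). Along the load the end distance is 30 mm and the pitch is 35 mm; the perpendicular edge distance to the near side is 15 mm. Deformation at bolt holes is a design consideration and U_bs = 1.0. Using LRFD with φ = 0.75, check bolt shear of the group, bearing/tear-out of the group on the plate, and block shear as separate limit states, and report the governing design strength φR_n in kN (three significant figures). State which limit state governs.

Bolt shear: A_b = π·12²/4 = 113.1 mm²; R_n = 372 × 113.1 × 3 × 1 / 1000 = 126.2 kN → 0.75 × 126.2 = 94.7 kN.
Bearing: edge l_c = 23, r_n = 181.1 kN; interior l_c = 21, r_n = 165.3 kN; R_n = 181.1 + 2·165.3 = 511.7 kN → 384 kN.
Block shear: A_gv = 1600, A_nv = 960, A_nt = 112 mm²; R_n = min(0.6F_uA_nv, 0.6F_yA_gv) + U_bs·F_u·A_nt = 282.1 kN → 212 kN.
Bolt shear governs: 94.7 kN.

94.7 kN (bolt shear governs)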